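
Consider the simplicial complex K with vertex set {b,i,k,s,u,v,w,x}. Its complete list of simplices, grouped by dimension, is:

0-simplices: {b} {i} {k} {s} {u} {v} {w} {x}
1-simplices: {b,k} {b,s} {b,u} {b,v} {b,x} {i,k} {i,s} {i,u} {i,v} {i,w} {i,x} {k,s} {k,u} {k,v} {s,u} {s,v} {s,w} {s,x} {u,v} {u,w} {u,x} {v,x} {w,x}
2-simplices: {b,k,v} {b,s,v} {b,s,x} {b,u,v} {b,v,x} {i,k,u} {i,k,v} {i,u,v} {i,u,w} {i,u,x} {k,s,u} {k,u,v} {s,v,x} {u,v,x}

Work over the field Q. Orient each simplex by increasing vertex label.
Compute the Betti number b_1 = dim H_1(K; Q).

n_0=8 n_1=23 n_2=14  [Q]
∂1: piv[bk,bs,bu,bv,bx,ik,iw] rk=7  ker:is,iu,iv,ix,ks,ku,kv,su,sv,sw,sx,uv,uw,ux,vx,wx
∂2: piv[bkv,bsv,bsx,buv,bvx,iku,ikv,iuv,iuw,iux,ksu,uvx] rk=12  ker:kuv,svx
b_1=(23−7)−12=4

b_1=4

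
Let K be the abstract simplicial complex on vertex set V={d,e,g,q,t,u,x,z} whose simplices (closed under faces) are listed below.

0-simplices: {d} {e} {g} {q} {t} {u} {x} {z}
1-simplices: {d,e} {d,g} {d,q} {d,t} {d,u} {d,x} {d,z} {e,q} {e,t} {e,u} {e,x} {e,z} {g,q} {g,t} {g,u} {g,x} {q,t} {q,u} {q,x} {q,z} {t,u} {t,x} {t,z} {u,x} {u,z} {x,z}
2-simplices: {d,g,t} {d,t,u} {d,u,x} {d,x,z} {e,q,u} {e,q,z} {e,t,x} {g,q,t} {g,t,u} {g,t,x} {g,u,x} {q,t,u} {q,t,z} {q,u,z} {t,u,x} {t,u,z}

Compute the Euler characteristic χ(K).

χ(K)=-2

n_0=8 n_1=26 n_2=16
χ=+8−26+16=-2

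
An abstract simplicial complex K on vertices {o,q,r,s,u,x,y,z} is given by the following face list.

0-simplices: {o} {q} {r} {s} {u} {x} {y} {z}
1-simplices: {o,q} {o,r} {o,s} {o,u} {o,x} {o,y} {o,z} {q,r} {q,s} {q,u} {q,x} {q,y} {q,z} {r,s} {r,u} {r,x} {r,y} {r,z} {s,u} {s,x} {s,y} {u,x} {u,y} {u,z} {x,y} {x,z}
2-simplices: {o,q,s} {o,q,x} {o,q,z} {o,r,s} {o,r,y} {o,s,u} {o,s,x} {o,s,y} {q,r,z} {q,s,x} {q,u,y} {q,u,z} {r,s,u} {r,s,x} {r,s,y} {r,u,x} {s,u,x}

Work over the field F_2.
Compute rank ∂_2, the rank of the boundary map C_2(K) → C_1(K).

n_0=8 n_1=26 n_2=17  [Z2]
∂1: piv[oq,or,os,ou,ox,oy,oz] rk=7  ker:qr,qs,qu,qx,qy,qz,rs,ru,rx,ry,rz,su,sx,sy,ux,uy,uz,xy,xz
∂2: piv[oqs,oqx,oqz,ors,ory,osu,osx,osy,qrz,quy,quz,rsu,rsx,rux] rk=14  ker:qsx,rsy,sux
rk∂_2=14

rank∂_2=14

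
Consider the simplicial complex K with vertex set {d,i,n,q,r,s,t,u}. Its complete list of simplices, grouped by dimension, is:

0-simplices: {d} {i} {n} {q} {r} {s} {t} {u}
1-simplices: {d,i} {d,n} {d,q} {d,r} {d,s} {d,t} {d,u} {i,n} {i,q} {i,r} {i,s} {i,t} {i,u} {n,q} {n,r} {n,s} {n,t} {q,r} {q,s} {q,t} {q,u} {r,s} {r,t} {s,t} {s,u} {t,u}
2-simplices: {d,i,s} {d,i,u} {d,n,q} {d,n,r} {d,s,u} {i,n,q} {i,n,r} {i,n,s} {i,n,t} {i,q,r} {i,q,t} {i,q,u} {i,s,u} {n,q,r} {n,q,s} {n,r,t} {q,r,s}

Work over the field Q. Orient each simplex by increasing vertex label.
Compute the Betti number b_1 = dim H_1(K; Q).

n_0=8 n_1=26 n_2=17  [Q]
∂1: piv[di,dn,dq,dr,ds,dt,du] rk=7  ker:in,iq,ir,is,it,iu,nq,nr,ns,nt,qr,qs,qt,qu,rs,rt,st,su,tu
∂2: piv[dis,diu,dnq,dnr,dsu,inq,inr,ins,int,iqr,iqt,iqu,nqs,nrt,qrs] rk=15  ker:isu,nqr
b_1=(26−7)−15=4

b_1=4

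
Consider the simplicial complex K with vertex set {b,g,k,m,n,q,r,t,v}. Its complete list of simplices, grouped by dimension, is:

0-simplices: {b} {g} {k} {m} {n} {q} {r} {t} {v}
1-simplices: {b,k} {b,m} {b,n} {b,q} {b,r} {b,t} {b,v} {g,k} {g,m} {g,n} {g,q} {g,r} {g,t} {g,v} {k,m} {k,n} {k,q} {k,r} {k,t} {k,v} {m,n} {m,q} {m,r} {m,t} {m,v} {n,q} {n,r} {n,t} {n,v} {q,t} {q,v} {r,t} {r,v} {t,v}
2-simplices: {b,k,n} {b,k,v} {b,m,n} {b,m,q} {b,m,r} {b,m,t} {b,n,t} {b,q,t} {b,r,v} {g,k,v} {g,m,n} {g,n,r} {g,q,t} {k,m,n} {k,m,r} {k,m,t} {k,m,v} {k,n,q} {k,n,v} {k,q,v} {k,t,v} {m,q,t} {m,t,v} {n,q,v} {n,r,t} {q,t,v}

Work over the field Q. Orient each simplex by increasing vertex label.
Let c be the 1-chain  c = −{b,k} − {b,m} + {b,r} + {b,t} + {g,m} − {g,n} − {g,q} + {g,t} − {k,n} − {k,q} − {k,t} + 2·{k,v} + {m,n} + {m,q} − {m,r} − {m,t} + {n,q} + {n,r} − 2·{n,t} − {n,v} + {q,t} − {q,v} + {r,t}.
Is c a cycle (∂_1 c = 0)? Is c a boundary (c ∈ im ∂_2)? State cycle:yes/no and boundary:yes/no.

n_0=9 n_1=34 n_2=26  [Q]
∂1: piv[bk,bm,bn,bq,br,bt,bv,gk] rk=8  ker:gm,gn,gq,gr,gt,gv,km,kn,kq,kr,kt,kv,mn,mq,mr,mt,mv,nq,nr,nt,nv,qt,qv,rt,rv,tv
∂2: piv[bkn,bkv,bmn,bmq,bmr,bmt,bnt,bqt,brv,gkv,gmn,gnr,gqt,kmn,kmr,kmt,kmv,knq,knv,kqv,ktv,nrt,qtv] rk=23  ker:mqt,mtv,nqv
∂1c = 0
c vs im∂2: reduces to 0 ⇒ boundary

cycle:yes boundary:yes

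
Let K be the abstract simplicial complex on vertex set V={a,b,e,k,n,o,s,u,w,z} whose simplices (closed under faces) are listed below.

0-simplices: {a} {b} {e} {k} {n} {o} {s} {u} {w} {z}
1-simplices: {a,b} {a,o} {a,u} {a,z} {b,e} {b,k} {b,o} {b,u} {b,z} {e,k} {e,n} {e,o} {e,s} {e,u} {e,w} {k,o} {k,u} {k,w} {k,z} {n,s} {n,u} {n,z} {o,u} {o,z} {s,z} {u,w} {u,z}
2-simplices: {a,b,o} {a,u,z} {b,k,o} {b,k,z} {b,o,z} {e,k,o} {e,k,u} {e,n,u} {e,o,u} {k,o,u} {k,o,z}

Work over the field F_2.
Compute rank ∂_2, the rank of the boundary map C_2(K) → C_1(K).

n_0=10 n_1=27 n_2=11  [Z2]
∂1: piv[ab,ao,au,az,be,bk,en,es,ew] rk=9  ker:bo,bu,bz,ek,eo,eu,ko,ku,kw,kz,ns,nu,nz,ou,oz,sz,uw,uz
∂2: piv[abo,auz,bko,bkz,boz,eko,eku,enu,eou] rk=9  ker:kou,koz
rk∂_2=9

rank∂_2=9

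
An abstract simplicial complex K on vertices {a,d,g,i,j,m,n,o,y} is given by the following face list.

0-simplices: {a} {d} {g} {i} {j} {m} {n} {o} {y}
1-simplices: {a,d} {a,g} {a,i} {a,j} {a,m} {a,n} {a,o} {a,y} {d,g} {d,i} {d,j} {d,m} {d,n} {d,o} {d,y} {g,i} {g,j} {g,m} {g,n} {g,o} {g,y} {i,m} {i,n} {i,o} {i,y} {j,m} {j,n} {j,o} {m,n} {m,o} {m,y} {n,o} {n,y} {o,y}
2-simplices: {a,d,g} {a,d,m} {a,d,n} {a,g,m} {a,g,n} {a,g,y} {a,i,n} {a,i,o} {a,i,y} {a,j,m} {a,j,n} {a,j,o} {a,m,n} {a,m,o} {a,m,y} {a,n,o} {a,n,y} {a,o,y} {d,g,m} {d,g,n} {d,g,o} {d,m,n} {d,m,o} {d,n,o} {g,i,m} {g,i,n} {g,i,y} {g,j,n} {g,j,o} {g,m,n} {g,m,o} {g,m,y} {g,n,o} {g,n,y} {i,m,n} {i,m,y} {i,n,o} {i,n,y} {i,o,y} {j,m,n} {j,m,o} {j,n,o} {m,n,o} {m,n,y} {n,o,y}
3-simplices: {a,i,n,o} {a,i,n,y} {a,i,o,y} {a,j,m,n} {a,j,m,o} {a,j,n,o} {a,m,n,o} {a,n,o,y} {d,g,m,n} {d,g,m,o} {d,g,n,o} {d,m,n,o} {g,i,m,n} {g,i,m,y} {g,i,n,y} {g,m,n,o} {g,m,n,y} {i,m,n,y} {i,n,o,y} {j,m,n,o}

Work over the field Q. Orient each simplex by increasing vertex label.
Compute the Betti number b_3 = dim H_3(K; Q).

b_3=4

n_0=9 n_1=34 n_2=45 n_3=20  [Q]
∂1: piv[ad,ag,ai,aj,am,an,ao,ay] rk=8  ker:dg,di,dj,dm,dn,do,dy,gi,gj,gm,gn,go,gy,im,in,io,iy,jm,jn,jo,mn,mo,my,no,ny,oy
∂2: piv[adg,adm,adn,agm,agn,agy,ain,aio,aiy,ajm,ajn,ajo,amn,amo,amy,ano,any,aoy,dgo,dmo,gim,gin,gjn] rk=23  ker:dgm,dgn,dmn,dno,giy,gjo,gmn,gmo,gmy,gno,gny,imn,imy,ino,iny,ioy,jmn,jmo,jno,mno,mny,noy
∂3: piv[aino,ainy,aioy,ajmn,ajmo,ajno,amno,anoy,dgmn,dgmo,dgno,dmno,gimn,gimy,giny,gmny] rk=16  ker:gmno,imny,inoy,jmno
b_3=(20−16)−0=4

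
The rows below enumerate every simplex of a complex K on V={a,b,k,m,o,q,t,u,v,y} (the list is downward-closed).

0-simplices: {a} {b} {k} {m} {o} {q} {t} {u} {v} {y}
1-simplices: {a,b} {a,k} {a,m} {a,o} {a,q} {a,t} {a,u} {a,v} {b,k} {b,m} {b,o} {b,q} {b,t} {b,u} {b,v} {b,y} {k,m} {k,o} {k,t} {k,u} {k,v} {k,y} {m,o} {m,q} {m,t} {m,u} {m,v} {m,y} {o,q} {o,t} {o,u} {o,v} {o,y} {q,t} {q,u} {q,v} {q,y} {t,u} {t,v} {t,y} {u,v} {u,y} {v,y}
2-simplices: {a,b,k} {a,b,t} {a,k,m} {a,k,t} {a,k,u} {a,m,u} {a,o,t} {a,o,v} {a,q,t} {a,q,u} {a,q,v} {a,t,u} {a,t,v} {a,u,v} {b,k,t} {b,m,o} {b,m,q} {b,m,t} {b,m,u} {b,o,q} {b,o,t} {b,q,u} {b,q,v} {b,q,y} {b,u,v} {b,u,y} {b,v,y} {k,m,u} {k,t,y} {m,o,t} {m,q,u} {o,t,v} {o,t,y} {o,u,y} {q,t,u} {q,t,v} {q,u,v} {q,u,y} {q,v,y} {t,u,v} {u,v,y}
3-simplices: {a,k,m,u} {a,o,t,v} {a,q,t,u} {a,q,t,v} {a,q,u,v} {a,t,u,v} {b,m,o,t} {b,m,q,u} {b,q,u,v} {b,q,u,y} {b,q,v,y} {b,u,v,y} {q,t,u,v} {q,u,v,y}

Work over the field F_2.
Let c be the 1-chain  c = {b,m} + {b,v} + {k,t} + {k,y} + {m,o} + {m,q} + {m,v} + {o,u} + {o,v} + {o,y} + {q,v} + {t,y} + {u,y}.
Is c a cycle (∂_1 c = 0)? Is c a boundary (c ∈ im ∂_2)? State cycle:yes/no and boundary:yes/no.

n_0=10 n_1=43 n_2=41 n_3=14  [Z2]
∂1: piv[ab,ak,am,ao,aq,at,au,av,by] rk=9  ker:bk,bm,bo,bq,bt,bu,bv,km,ko,kt,ku,kv,ky,mo,mq,mt,mu,mv,my,oq,ot,ou,ov,oy,qt,qu,qv,qy,tu,tv,ty,uv,uy,vy
∂2: piv[abk,abt,akm,akt,aku,amu,aot,aov,aqt,aqu,aqv,atu,atv,auv,bmo,bmq,bmt,bmu,boq,bot,bqu,bqv,bqy,buy,bvy,kty,oty,ouy] rk=28  ker:bkt,buv,kmu,mot,mqu,otv,qtu,qtv,quv,quy,qvy,tuv,uvy
∂3: piv[akmu,aotv,aqtu,aqtv,aquv,atuv,bmot,bmqu,bquv,bquy,bqvy,buvy] rk=12  ker:qtuv,quvy
∂1c = 0
c vs im∂2: residual ≠ 0 ⇒ not boundary

cycle:yes boundary:no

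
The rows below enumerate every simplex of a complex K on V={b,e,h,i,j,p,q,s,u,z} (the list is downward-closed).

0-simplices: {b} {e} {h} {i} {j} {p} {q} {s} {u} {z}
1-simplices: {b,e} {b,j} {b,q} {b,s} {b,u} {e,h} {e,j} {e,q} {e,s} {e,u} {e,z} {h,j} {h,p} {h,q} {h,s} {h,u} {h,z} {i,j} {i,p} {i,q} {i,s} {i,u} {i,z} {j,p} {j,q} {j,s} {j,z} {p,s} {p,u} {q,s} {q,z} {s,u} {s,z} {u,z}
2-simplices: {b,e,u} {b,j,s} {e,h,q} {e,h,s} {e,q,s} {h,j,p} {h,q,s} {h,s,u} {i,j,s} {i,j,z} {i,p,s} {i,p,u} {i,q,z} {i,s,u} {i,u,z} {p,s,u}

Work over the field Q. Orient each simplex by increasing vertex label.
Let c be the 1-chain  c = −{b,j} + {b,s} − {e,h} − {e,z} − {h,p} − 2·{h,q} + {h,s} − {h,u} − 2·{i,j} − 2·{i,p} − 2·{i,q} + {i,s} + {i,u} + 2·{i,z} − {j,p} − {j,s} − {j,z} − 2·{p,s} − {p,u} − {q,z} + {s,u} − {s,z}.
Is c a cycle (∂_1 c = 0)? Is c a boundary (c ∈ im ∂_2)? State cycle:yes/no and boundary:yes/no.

cycle:no boundary:no

n_0=10 n_1=34 n_2=16  [Q]
∂1: piv[be,bj,bq,bs,bu,eh,ez,hp,ij] rk=9  ker:ej,eq,es,eu,hj,hq,hs,hu,hz,ip,iq,is,iu,iz,jp,jq,js,jz,ps,pu,qs,qz,su,sz,uz
∂2: piv[beu,bjs,ehq,ehs,eqs,hjp,hsu,ijs,ijz,ips,ipu,iqz,isu,iuz] rk=14  ker:hqs,psu
∂1c = 2·{e} + 2·{h} + 2·{i} − {p} − 3·{q} − 2·{z}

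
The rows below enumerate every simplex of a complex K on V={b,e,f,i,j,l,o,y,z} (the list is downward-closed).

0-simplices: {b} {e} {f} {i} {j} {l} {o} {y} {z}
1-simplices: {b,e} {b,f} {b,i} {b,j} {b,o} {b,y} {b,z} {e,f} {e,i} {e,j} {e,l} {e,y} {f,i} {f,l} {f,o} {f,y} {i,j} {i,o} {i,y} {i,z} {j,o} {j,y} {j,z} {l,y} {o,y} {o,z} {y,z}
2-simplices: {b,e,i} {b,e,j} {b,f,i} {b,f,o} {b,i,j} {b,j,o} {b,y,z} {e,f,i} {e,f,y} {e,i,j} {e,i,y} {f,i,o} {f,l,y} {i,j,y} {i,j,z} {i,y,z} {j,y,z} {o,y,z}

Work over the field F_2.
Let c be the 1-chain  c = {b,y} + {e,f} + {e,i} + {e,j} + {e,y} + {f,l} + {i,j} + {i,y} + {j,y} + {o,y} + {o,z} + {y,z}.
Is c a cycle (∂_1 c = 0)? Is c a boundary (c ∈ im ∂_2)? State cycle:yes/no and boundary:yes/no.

cycle:no boundary:no

n_0=9 n_1=27 n_2=18  [Z2]
∂1: piv[be,bf,bi,bj,bo,by,bz,el] rk=8  ker:ef,ei,ej,ey,fi,fl,fo,fy,ij,io,iy,iz,jo,jy,jz,ly,oy,oz,yz
∂2: piv[bei,bej,bfi,bfo,bij,bjo,byz,efi,efy,eiy,fio,fly,ijy,ijz,iyz,oyz] rk=16  ker:eij,jyz
∂1c = {b} + {i} + {j} + {l}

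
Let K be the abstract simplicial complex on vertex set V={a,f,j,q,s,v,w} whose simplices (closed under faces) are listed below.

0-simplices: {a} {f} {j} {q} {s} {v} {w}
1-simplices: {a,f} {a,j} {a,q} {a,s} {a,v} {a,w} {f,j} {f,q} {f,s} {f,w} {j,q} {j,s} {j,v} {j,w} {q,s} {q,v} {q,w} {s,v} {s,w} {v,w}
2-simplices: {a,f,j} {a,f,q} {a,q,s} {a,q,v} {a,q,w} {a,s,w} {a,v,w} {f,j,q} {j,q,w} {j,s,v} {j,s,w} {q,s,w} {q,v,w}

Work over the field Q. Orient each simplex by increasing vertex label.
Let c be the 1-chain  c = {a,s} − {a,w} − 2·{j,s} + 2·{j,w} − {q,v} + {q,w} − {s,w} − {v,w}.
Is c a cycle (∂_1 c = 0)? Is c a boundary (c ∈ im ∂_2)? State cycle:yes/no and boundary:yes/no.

cycle:yes boundary:yes

n_0=7 n_1=20 n_2=13  [Q]
∂1: piv[af,aj,aq,as,av,aw] rk=6  ker:fj,fq,fs,fw,jq,js,jv,jw,qs,qv,qw,sv,sw,vw
∂2: piv[afj,afq,aqs,aqv,aqw,asw,avw,fjq,jqw,jsv,jsw] rk=11  ker:qsw,qvw
∂1c = 0
c vs im∂2: reduces to 0 ⇒ boundary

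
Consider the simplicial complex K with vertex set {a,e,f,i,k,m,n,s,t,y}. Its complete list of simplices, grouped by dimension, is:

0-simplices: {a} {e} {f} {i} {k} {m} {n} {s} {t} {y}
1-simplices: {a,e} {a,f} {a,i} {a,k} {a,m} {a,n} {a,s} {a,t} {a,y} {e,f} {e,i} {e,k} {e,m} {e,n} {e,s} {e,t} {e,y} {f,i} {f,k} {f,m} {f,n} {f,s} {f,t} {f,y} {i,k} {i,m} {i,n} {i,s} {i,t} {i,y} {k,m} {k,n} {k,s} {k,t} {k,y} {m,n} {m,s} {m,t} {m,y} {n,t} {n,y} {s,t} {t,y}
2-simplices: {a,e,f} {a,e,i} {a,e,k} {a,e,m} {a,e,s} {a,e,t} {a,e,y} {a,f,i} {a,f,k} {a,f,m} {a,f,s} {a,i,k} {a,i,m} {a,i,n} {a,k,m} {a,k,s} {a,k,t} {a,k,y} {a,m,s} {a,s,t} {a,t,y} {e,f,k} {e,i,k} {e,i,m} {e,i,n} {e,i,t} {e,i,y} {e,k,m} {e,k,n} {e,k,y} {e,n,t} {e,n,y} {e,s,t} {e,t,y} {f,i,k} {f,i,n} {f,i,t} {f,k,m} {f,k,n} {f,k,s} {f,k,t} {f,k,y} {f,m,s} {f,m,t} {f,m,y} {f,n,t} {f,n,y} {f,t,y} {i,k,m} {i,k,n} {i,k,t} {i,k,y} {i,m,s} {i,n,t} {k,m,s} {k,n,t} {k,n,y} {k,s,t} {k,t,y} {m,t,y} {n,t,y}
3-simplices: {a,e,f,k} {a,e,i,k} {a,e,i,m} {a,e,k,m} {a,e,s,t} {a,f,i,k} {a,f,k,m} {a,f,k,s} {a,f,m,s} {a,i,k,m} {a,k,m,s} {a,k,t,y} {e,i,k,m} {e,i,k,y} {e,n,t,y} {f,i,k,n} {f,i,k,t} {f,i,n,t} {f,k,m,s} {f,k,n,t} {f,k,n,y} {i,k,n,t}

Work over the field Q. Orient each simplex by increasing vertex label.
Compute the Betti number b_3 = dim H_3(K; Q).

n_0=10 n_1=43 n_2=61 n_3=22  [Q]
∂1: piv[ae,af,ai,ak,am,an,as,at,ay] rk=9  ker:ef,ei,ek,em,en,es,et,ey,fi,fk,fm,fn,fs,ft,fy,ik,im,in,is,it,iy,km,kn,ks,kt,ky,mn,ms,mt,my,nt,ny,st,ty
∂2: piv[aef,aei,aek,aem,aes,aet,aey,afi,afk,afm,afs,aik,aim,ain,akm,aks,akt,aky,ams,ast,aty,ein,eit,eiy,ekn,ent,eny,fin,fit,fky,fmt,fmy,ims] rk=33  ker:efk,eik,eim,ekm,eky,est,ety,fik,fkm,fkn,fks,fkt,fms,fnt,fny,fty,ikm,ikn,ikt,iky,int,kms,knt,kny,kst,kty,mty,nty
∂3: piv[aefk,aeik,aeim,aekm,aest,afik,afkm,afks,afms,aikm,akms,akty,eiky,enty,fikn,fikt,fint,fknt,fkny] rk=19  ker:eikm,fkms,iknt
b_3=(22−19)−0=3

b_3=3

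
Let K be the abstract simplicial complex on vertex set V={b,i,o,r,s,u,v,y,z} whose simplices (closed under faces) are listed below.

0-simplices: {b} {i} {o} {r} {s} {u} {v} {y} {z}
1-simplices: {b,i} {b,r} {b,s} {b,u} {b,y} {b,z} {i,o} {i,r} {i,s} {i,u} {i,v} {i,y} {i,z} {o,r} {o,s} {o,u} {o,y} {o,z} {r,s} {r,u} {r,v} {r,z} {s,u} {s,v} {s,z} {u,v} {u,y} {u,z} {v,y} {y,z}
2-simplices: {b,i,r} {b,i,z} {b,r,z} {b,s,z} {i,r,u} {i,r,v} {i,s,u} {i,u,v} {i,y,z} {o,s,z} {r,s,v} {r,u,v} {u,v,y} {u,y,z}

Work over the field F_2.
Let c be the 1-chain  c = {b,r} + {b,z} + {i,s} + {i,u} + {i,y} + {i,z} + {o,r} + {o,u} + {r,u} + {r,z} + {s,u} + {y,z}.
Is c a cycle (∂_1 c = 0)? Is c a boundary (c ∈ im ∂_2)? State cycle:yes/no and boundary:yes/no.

cycle:yes boundary:no

n_0=9 n_1=30 n_2=14  [Z2]
∂1: piv[bi,br,bs,bu,by,bz,io,iv] rk=8  ker:ir,is,iu,iy,iz,or,os,ou,oy,oz,rs,ru,rv,rz,su,sv,sz,uv,uy,uz,vy,yz
∂2: piv[bir,biz,brz,bsz,iru,irv,isu,iuv,iyz,osz,rsv,uvy,uyz] rk=13  ker:ruv
∂1c = 0
c vs im∂2: residual ≠ 0 ⇒ not boundary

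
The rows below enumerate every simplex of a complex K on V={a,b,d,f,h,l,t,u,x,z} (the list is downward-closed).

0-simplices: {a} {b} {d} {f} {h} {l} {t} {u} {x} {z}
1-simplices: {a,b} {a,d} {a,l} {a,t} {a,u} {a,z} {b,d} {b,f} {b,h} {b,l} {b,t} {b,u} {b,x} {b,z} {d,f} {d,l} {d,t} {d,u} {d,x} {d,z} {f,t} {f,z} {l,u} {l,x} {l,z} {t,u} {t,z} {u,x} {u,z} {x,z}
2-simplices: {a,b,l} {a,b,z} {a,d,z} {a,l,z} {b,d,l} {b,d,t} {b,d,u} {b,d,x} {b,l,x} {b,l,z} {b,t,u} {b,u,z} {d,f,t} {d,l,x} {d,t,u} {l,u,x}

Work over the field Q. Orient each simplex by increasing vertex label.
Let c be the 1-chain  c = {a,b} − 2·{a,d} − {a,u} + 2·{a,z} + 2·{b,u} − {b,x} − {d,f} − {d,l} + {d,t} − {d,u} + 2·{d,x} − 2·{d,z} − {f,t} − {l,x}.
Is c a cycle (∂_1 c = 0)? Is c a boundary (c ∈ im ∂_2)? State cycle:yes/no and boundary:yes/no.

n_0=10 n_1=30 n_2=16  [Q]
∂1: piv[ab,ad,al,at,au,az,bf,bh,bx] rk=9  ker:bd,bl,bt,bu,bz,df,dl,dt,du,dx,dz,ft,fz,lu,lx,lz,tu,tz,ux,uz,xz
∂2: piv[abl,abz,adz,alz,bdl,bdt,bdu,bdx,blx,btu,buz,dft,lux] rk=13  ker:blz,dlx,dtu
∂1c = 0
c vs im∂2: residual ≠ 0 ⇒ not boundary

cycle:yes boundary:no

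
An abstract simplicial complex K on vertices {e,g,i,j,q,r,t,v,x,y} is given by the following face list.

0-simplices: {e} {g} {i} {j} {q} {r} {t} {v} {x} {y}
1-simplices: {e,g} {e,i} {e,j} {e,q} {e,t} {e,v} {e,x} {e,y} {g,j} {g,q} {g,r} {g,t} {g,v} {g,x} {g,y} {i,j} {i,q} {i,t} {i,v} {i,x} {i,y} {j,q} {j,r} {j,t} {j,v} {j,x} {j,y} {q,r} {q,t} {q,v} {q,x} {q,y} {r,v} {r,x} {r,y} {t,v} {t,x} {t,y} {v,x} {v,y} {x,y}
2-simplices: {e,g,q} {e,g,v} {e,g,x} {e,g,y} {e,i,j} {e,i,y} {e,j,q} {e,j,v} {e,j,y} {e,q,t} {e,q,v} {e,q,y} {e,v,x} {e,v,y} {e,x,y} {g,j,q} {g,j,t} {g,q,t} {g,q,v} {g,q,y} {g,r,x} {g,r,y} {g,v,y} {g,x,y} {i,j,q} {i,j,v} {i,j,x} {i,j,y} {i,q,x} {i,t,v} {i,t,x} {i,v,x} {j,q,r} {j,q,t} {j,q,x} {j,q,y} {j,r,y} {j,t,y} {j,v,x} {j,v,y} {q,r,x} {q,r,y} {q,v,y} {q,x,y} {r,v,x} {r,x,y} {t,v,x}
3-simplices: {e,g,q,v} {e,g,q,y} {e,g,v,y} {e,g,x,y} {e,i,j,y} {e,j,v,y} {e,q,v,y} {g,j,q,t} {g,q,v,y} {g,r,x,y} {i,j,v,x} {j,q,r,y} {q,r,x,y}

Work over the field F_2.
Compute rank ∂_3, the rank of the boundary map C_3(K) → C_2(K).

n_0=10 n_1=41 n_2=47 n_3=13  [Z2]
∂1: piv[eg,ei,ej,eq,et,ev,ex,ey,gr] rk=9  ker:gj,gq,gt,gv,gx,gy,ij,iq,it,iv,ix,iy,jq,jr,jt,jv,jx,jy,qr,qt,qv,qx,qy,rv,rx,ry,tv,tx,ty,vx,vy,xy
∂2: piv[egq,egv,egx,egy,eij,eiy,ejq,ejv,ejy,eqt,eqv,eqy,evx,evy,exy,gjq,gjt,gqt,grx,gry,ijq,ijv,ijx,iqx,itv,itx,ivx,jqr,jry,jty,rvx] rk=31  ker:gqv,gqy,gvy,gxy,ijy,jqt,jqx,jqy,jvx,jvy,qrx,qry,qvy,qxy,rxy,tvx
∂3: piv[egqv,egqy,egvy,egxy,eijy,ejvy,eqvy,gjqt,grxy,ijvx,jqry,qrxy] rk=12  ker:gqvy
rk∂_3=12

rank∂_3=12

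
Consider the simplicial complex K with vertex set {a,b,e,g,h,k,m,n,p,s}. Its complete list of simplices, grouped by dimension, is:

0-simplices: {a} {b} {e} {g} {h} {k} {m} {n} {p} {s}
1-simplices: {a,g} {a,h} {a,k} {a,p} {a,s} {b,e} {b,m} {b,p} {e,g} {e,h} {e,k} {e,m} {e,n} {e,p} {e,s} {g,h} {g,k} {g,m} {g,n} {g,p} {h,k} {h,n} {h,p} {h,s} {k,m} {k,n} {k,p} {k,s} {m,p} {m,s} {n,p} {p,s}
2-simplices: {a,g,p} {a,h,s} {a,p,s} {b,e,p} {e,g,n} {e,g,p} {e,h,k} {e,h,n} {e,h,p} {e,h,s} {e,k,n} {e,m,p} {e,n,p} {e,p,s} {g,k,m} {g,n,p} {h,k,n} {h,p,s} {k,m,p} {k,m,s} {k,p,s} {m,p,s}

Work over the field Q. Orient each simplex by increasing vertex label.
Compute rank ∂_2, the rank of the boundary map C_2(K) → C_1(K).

rank∂_2=18

n_0=10 n_1=32 n_2=22  [Q]
∂1: piv[ag,ah,ak,ap,as,be,bm,bp,en] rk=9  ker:eg,eh,ek,em,ep,es,gh,gk,gm,gn,gp,hk,hn,hp,hs,km,kn,kp,ks,mp,ms,np,ps
∂2: piv[agp,ahs,aps,bep,egn,egp,ehk,ehn,ehp,ehs,ekn,emp,enp,eps,gkm,kmp,kms,kps] rk=18  ker:gnp,hkn,hps,mps
rk∂_2=18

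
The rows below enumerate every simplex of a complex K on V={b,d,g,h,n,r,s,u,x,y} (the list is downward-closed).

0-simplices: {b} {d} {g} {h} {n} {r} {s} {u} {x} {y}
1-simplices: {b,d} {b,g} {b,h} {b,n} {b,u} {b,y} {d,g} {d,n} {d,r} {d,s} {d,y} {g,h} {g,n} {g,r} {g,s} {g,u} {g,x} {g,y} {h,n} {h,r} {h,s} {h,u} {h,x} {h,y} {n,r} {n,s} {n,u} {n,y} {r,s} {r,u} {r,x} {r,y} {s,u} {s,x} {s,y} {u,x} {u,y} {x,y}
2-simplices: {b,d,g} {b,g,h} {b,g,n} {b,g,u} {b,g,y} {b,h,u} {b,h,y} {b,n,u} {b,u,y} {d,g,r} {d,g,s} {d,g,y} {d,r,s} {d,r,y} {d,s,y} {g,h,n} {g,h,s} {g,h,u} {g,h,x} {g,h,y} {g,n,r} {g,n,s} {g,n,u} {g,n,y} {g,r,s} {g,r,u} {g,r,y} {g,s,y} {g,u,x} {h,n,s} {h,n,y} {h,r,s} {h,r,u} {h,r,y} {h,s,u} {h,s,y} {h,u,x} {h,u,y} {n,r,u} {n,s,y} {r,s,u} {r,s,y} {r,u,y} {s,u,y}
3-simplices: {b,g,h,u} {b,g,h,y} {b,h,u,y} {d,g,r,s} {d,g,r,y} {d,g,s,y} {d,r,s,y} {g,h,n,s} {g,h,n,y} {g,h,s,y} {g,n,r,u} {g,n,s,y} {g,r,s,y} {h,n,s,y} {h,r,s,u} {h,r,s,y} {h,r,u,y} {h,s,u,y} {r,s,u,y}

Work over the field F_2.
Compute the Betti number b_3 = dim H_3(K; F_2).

n_0=10 n_1=38 n_2=44 n_3=19  [Z2]
∂1: piv[bd,bg,bh,bn,bu,by,dr,ds,gx] rk=9  ker:dg,dn,dy,gh,gn,gr,gs,gu,gy,hn,hr,hs,hu,hx,hy,nr,ns,nu,ny,rs,ru,rx,ry,su,sx,sy,ux,uy,xy
∂2: piv[bdg,bgh,bgn,bgu,bgy,bhu,bhy,bnu,buy,dgr,dgs,dgy,drs,dry,dsy,ghn,ghs,ghx,gnr,gns,gny,gru,gux,hrs,hsu] rk=25  ker:ghu,ghy,gnu,grs,gry,gsy,hns,hny,hru,hry,hsy,hux,huy,nru,nsy,rsu,rsy,ruy,suy
∂3: piv[bghu,bghy,bhuy,dgrs,dgry,dgsy,drsy,ghns,ghny,ghsy,gnru,gnsy,hrsu,hrsy,hruy,hsuy] rk=16  ker:grsy,hnsy,rsuy
b_3=(19−16)−0=3

b_3=3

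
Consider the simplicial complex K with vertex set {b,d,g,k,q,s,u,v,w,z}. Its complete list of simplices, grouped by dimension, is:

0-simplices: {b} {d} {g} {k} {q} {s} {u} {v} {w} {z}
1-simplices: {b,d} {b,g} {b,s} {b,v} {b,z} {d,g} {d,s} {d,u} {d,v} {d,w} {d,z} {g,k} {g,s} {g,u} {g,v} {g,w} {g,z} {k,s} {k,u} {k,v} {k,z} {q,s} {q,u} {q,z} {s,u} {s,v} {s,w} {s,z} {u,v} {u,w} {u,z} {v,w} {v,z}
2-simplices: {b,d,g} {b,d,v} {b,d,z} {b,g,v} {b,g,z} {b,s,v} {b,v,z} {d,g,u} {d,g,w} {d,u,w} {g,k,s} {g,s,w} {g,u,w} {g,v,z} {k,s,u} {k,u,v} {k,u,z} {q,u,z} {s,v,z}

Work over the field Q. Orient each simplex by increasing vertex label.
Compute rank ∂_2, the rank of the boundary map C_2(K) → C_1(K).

n_0=10 n_1=33 n_2=19  [Q]
∂1: piv[bd,bg,bs,bv,bz,du,dw,gk,qs] rk=9  ker:dg,ds,dv,dz,gs,gu,gv,gw,gz,ks,ku,kv,kz,qu,qz,su,sv,sw,sz,uv,uw,uz,vw,vz
∂2: piv[bdg,bdv,bdz,bgv,bgz,bsv,bvz,dgu,dgw,duw,gks,gsw,ksu,kuv,kuz,quz,svz] rk=17  ker:guw,gvz
rk∂_2=17

rank∂_2=17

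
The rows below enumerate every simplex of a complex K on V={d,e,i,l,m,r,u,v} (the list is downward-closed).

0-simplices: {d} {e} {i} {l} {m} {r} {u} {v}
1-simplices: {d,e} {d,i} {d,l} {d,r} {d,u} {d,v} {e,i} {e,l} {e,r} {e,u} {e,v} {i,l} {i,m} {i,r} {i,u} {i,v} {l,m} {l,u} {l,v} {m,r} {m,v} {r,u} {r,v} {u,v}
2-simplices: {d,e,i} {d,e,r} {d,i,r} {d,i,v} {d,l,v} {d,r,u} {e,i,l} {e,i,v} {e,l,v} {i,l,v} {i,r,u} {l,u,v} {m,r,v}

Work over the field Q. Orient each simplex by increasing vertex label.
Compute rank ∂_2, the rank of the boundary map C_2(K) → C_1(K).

n_0=8 n_1=24 n_2=13  [Q]
∂1: piv[de,di,dl,dr,du,dv,im] rk=7  ker:ei,el,er,eu,ev,il,ir,iu,iv,lm,lu,lv,mr,mv,ru,rv,uv
∂2: piv[dei,der,dir,div,dlv,dru,eil,eiv,elv,iru,luv,mrv] rk=12  ker:ilv
rk∂_2=12

rank∂_2=12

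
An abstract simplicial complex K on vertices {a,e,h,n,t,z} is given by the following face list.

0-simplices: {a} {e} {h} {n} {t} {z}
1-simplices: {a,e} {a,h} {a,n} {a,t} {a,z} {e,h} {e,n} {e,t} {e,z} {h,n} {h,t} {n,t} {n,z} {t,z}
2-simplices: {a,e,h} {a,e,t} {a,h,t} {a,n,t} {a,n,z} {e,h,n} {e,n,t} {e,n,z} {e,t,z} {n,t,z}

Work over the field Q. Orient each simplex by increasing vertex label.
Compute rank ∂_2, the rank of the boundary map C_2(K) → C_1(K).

rank∂_2=9

n_0=6 n_1=14 n_2=10  [Q]
∂1: piv[ae,ah,an,at,az] rk=5  ker:eh,en,et,ez,hn,ht,nt,nz,tz
∂2: piv[aeh,aet,aht,ant,anz,ehn,ent,enz,etz] rk=9  ker:ntz
rk∂_2=9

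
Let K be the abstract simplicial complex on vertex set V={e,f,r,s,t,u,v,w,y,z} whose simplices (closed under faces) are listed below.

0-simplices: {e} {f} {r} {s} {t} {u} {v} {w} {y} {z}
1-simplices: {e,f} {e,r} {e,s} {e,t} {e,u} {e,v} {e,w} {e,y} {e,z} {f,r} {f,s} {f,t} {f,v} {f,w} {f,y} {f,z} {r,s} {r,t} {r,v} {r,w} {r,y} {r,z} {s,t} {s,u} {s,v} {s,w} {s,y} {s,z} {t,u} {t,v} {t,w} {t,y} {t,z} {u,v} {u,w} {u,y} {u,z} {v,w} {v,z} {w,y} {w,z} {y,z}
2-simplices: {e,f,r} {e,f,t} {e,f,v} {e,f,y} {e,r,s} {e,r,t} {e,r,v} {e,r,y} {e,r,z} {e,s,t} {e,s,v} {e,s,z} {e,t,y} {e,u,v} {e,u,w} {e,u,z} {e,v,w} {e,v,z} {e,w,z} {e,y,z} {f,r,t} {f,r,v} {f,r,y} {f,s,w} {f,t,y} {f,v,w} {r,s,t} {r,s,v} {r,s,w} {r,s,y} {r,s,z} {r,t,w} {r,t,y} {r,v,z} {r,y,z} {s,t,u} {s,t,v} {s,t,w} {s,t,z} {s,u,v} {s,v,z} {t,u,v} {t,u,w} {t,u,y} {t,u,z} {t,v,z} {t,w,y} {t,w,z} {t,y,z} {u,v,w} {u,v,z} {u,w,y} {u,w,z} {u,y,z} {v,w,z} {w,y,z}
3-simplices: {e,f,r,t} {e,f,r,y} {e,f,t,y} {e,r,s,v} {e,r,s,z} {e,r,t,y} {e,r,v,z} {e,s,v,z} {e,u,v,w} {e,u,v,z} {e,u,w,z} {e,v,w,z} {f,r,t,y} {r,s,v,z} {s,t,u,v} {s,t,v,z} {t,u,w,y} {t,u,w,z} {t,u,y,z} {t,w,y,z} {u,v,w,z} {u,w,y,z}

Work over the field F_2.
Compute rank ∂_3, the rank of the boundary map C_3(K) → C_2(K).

rank∂_3=18

n_0=10 n_1=42 n_2=56 n_3=22  [Z2]
∂1: piv[ef,er,es,et,eu,ev,ew,ey,ez] rk=9  ker:fr,fs,ft,fv,fw,fy,fz,rs,rt,rv,rw,ry,rz,st,su,sv,sw,sy,sz,tu,tv,tw,ty,tz,uv,uw,uy,uz,vw,vz,wy,wz,yz
∂2: piv[efr,eft,efv,efy,ers,ert,erv,ery,erz,est,esv,esz,ety,euv,euw,euz,evw,evz,ewz,eyz,fsw,fvw,rsw,rsy,rtw,stu,stv,stz,suv,tuw,tuy,twy] rk=32  ker:frt,frv,fry,fty,rst,rsv,rsz,rty,rvz,ryz,stw,svz,tuv,tuz,tvz,twz,tyz,uvw,uvz,uwy,uwz,uyz,vwz,wyz
∂3: piv[efrt,efry,efty,ersv,ersz,erty,ervz,esvz,euvw,euvz,euwz,evwz,stuv,stvz,tuwy,tuwz,tuyz,twyz] rk=18  ker:frty,rsvz,uvwz,uwyz
rk∂_3=18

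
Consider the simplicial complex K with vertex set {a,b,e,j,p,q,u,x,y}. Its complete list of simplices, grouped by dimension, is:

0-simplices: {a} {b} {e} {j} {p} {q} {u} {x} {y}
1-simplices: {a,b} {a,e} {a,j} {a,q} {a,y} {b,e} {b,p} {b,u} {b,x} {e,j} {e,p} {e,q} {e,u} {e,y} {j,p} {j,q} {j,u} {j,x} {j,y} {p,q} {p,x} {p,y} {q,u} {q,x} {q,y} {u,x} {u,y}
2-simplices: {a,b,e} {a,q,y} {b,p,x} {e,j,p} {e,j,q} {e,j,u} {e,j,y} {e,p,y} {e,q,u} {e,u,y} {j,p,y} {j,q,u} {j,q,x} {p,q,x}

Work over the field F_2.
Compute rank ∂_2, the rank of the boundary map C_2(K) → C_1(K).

rank∂_2=12

n_0=9 n_1=27 n_2=14  [Z2]
∂1: piv[ab,ae,aj,aq,ay,bp,bu,bx] rk=8  ker:be,ej,ep,eq,eu,ey,jp,jq,ju,jx,jy,pq,px,py,qu,qx,qy,ux,uy
∂2: piv[abe,aqy,bpx,ejp,ejq,eju,ejy,epy,equ,euy,jqx,pqx] rk=12  ker:jpy,jqu
rk∂_2=12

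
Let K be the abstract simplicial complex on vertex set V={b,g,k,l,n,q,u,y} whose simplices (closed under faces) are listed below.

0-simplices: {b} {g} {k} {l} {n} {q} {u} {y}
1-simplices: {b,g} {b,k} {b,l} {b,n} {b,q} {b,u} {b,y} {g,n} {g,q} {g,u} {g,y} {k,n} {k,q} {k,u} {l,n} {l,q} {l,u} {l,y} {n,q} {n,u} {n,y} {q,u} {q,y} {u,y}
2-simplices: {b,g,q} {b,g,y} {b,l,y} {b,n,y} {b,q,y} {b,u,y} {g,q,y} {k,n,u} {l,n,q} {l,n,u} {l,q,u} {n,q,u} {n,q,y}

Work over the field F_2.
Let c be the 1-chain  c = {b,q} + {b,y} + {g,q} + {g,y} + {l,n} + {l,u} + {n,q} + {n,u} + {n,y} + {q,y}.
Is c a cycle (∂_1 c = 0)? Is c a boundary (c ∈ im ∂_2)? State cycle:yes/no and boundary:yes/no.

n_0=8 n_1=24 n_2=13  [Z2]
∂1: piv[bg,bk,bl,bn,bq,bu,by] rk=7  ker:gn,gq,gu,gy,kn,kq,ku,ln,lq,lu,ly,nq,nu,ny,qu,qy,uy
∂2: piv[bgq,bgy,bly,bny,bqy,buy,knu,lnq,lnu,lqu,nqy] rk=11  ker:gqy,nqu
∂1c = 0
c vs im∂2: reduces to 0 ⇒ boundary

cycle:yes boundary:yes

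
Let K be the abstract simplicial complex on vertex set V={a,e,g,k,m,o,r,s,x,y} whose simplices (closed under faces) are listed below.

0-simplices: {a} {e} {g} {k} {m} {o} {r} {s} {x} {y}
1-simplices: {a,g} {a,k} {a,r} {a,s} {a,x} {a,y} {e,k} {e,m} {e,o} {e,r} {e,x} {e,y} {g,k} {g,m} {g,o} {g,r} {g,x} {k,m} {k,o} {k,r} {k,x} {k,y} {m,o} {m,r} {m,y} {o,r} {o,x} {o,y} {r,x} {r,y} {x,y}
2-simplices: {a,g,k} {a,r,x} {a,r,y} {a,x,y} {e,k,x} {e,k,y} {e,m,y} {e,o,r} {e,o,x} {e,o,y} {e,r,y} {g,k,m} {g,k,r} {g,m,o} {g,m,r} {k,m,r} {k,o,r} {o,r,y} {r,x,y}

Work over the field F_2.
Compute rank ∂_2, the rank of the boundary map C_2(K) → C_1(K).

rank∂_2=16

n_0=10 n_1=31 n_2=19  [Z2]
∂1: piv[ag,ak,ar,as,ax,ay,ek,em,eo] rk=9  ker:er,ex,ey,gk,gm,go,gr,gx,km,ko,kr,kx,ky,mo,mr,my,or,ox,oy,rx,ry,xy
∂2: piv[agk,arx,ary,axy,ekx,eky,emy,eor,eox,eoy,ery,gkm,gkr,gmo,gmr,kor] rk=16  ker:kmr,ory,rxy
rk∂_2=16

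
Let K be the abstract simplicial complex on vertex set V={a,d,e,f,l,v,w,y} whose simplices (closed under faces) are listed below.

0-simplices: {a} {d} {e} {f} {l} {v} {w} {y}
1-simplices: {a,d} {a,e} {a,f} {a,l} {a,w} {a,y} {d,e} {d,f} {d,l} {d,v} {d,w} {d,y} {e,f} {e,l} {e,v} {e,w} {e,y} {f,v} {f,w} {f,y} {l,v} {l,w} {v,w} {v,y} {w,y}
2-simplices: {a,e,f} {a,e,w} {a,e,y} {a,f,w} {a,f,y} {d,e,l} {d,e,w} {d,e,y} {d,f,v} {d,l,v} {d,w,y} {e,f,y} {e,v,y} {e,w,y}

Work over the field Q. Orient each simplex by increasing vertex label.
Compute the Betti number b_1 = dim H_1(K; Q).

b_1=6

n_0=8 n_1=25 n_2=14  [Q]
∂1: piv[ad,ae,af,al,aw,ay,dv] rk=7  ker:de,df,dl,dw,dy,ef,el,ev,ew,ey,fv,fw,fy,lv,lw,vw,vy,wy
∂2: piv[aef,aew,aey,afw,afy,del,dew,dey,dfv,dlv,dwy,evy] rk=12  ker:efy,ewy
b_1=(25−7)−12=6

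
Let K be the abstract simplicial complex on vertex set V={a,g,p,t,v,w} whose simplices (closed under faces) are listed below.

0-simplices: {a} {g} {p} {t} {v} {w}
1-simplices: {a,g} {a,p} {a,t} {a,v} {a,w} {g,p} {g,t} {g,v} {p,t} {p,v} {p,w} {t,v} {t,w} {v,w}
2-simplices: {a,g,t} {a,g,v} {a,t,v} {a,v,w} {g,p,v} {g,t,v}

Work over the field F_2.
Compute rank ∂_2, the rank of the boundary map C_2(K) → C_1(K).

n_0=6 n_1=14 n_2=6  [Z2]
∂1: piv[ag,ap,at,av,aw] rk=5  ker:gp,gt,gv,pt,pv,pw,tv,tw,vw
∂2: piv[agt,agv,atv,avw,gpv] rk=5  ker:gtv
rk∂_2=5

rank∂_2=5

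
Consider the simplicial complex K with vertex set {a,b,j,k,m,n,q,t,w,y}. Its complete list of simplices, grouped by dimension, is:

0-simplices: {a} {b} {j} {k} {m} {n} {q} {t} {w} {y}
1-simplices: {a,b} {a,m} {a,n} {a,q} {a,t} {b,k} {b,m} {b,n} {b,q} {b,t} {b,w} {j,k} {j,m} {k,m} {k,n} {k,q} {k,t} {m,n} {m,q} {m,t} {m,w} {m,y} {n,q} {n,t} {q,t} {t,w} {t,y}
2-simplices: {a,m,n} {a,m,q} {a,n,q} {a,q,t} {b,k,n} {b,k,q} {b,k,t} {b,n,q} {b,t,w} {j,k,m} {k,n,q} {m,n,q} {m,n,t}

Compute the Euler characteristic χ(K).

χ(K)=-4

n_0=10 n_1=27 n_2=13
χ=+10−27+13=-4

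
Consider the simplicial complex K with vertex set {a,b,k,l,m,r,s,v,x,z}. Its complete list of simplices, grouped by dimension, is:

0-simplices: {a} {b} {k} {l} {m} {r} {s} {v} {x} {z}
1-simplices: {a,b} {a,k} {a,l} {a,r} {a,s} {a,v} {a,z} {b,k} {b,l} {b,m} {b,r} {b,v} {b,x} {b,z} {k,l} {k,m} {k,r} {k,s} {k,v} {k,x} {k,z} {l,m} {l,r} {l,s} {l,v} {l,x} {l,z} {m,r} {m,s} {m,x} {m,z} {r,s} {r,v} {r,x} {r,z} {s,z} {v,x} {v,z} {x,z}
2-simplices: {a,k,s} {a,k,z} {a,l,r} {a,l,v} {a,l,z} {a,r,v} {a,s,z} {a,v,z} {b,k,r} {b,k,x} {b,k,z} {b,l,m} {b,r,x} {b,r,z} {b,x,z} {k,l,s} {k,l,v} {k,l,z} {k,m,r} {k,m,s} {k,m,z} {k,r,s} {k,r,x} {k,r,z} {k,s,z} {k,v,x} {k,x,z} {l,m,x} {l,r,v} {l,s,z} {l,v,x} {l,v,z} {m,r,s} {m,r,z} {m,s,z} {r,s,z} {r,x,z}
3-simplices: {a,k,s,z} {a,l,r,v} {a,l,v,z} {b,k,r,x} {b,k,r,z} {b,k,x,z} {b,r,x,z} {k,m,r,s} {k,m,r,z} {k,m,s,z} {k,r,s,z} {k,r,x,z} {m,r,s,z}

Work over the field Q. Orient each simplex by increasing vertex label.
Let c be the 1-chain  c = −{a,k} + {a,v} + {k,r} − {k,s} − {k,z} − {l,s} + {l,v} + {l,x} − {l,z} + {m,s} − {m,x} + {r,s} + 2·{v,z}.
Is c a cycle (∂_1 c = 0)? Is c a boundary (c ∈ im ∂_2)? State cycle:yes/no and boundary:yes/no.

cycle:yes boundary:no

n_0=10 n_1=39 n_2=37 n_3=13  [Q]
∂1: piv[ab,ak,al,ar,as,av,az,bm,bx] rk=9  ker:bk,bl,br,bv,bz,kl,km,kr,ks,kv,kx,kz,lm,lr,ls,lv,lx,lz,mr,ms,mx,mz,rs,rv,rx,rz,sz,vx,vz,xz
∂2: piv[aks,akz,alr,alv,alz,arv,asz,avz,bkr,bkx,bkz,blm,brx,brz,bxz,kls,klv,klz,kmr,kms,kmz,krs,kvx,lmx,lvx] rk=25  ker:krx,krz,ksz,kxz,lrv,lsz,lvz,mrs,mrz,msz,rsz,rxz
∂3: piv[aksz,alrv,alvz,bkrx,bkrz,bkxz,brxz,kmrs,kmrz,kmsz,krsz] rk=11  ker:krxz,mrsz
∂1c = 0
c vs im∂2: residual ≠ 0 ⇒ not boundary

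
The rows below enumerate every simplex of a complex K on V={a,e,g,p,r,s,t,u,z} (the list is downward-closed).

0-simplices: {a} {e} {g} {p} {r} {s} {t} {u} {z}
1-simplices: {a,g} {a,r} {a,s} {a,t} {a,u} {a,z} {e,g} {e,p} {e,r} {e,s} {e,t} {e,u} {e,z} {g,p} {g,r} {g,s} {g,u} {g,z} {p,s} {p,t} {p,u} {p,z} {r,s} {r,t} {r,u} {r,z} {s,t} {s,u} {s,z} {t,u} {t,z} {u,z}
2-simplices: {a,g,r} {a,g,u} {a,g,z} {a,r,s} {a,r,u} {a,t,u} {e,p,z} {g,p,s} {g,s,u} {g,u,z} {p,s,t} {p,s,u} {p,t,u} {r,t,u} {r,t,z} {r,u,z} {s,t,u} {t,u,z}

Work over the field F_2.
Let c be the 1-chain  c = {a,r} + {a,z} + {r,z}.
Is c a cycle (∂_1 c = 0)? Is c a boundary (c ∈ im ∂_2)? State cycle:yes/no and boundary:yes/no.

n_0=9 n_1=32 n_2=18  [Z2]
∂1: piv[ag,ar,as,at,au,az,eg,ep] rk=8  ker:er,es,et,eu,ez,gp,gr,gs,gu,gz,ps,pt,pu,pz,rs,rt,ru,rz,st,su,sz,tu,tz,uz
∂2: piv[agr,agu,agz,ars,aru,atu,epz,gps,gsu,guz,pst,psu,ptu,rtu,rtz,ruz] rk=16  ker:stu,tuz
∂1c = 0
c vs im∂2: reduces to 0 ⇒ boundary

cycle:yes boundary:yes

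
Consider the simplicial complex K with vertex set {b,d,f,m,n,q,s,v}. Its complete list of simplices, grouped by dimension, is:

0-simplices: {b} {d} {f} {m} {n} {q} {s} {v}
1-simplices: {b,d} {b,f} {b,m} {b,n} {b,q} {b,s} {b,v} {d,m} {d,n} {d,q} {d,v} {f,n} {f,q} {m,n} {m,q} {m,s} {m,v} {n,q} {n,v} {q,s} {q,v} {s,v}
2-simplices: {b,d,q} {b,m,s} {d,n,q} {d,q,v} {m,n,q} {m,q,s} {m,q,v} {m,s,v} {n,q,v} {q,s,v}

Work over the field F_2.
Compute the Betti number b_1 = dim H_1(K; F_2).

b_1=6

n_0=8 n_1=22 n_2=10  [Z2]
∂1: piv[bd,bf,bm,bn,bq,bs,bv] rk=7  ker:dm,dn,dq,dv,fn,fq,mn,mq,ms,mv,nq,nv,qs,qv,sv
∂2: piv[bdq,bms,dnq,dqv,mnq,mqs,mqv,msv,nqv] rk=9  ker:qsv
b_1=(22−7)−9=6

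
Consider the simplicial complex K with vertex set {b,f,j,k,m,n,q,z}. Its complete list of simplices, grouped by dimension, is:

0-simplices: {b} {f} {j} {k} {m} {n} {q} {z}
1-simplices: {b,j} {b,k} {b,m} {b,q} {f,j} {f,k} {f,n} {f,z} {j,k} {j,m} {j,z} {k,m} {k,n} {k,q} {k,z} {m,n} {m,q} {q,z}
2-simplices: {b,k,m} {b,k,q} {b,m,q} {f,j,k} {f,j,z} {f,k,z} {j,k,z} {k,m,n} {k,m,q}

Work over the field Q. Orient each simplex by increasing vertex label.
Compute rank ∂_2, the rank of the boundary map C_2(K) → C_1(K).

rank∂_2=7

n_0=8 n_1=18 n_2=9  [Q]
∂1: piv[bj,bk,bm,bq,fj,fn,fz] rk=7  ker:fk,jk,jm,jz,km,kn,kq,kz,mn,mq,qz
∂2: piv[bkm,bkq,bmq,fjk,fjz,fkz,kmn] rk=7  ker:jkz,kmq
rk∂_2=7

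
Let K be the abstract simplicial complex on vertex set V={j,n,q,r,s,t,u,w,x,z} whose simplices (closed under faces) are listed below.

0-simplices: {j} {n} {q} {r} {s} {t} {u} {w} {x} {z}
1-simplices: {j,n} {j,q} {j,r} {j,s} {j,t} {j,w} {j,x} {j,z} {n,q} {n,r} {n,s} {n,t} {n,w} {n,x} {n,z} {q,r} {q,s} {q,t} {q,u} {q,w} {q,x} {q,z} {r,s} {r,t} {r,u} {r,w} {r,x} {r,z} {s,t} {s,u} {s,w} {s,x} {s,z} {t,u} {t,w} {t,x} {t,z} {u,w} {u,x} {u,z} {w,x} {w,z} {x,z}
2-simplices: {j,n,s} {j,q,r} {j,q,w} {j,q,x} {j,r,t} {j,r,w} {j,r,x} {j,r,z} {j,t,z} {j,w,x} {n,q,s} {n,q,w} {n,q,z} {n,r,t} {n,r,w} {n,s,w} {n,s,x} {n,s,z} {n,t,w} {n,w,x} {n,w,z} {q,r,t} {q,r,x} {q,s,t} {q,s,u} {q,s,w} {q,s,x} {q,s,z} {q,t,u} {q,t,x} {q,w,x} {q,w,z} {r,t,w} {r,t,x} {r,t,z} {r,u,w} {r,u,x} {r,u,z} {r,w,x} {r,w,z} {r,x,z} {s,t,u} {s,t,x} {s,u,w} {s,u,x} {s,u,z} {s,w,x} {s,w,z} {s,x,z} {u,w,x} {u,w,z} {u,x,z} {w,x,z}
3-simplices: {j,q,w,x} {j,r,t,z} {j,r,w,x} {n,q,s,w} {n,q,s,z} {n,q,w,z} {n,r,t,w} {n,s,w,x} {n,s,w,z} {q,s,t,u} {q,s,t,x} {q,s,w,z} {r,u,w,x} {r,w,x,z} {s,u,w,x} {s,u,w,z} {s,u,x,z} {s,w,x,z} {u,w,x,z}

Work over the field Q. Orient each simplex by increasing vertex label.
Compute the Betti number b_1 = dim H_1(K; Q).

n_0=10 n_1=43 n_2=53 n_3=19  [Q]
∂1: piv[jn,jq,jr,js,jt,jw,jx,jz,qu] rk=9  ker:nq,nr,ns,nt,nw,nx,nz,qr,qs,qt,qw,qx,qz,rs,rt,ru,rw,rx,rz,st,su,sw,sx,sz,tu,tw,tx,tz,uw,ux,uz,wx,wz,xz
∂2: piv[jns,jqr,jqw,jqx,jrt,jrw,jrx,jrz,jtz,jwx,nqs,nqw,nqz,nrt,nrw,nsw,nsx,nsz,ntw,nwx,nwz,qrt,qst,qsu,qtu,qtx,ruw,rux,ruz,rwz,rxz,suw] rk=32  ker:qrx,qsw,qsx,qsz,qwx,qwz,rtw,rtx,rtz,rwx,stu,stx,sux,suz,swx,swz,sxz,uwx,uwz,uxz,wxz
∂3: piv[jqwx,jrtz,jrwx,nqsw,nqsz,nqwz,nrtw,nswx,nswz,qstu,qstx,ruwx,rwxz,suwx,suwz,suxz,swxz] rk=17  ker:qswz,uwxz
b_1=(43−9)−32=2

b_1=2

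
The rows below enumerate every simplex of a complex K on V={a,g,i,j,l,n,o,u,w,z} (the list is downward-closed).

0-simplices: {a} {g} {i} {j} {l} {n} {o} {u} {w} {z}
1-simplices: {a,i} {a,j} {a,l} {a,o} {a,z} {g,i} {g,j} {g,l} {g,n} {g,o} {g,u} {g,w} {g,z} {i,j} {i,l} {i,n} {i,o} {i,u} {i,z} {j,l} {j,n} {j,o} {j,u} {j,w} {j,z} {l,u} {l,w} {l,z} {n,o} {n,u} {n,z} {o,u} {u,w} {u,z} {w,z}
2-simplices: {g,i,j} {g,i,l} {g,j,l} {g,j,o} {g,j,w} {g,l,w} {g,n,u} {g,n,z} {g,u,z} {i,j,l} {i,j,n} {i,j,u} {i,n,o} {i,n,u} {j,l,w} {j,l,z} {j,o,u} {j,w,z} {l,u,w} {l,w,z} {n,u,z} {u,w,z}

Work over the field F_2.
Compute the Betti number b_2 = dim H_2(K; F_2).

n_0=10 n_1=35 n_2=22  [Z2]
∂1: piv[ai,aj,al,ao,az,gi,gn,gu,gw] rk=9  ker:gj,gl,go,gz,ij,il,in,io,iu,iz,jl,jn,jo,ju,jw,jz,lu,lw,lz,no,nu,nz,ou,uw,uz,wz
∂2: piv[gij,gil,gjl,gjo,gjw,glw,gnu,gnz,guz,ijn,iju,ino,inu,jlz,jou,jwz,luw,uwz] rk=18  ker:ijl,jlw,lwz,nuz
b_2=(22−18)−0=4

b_2=4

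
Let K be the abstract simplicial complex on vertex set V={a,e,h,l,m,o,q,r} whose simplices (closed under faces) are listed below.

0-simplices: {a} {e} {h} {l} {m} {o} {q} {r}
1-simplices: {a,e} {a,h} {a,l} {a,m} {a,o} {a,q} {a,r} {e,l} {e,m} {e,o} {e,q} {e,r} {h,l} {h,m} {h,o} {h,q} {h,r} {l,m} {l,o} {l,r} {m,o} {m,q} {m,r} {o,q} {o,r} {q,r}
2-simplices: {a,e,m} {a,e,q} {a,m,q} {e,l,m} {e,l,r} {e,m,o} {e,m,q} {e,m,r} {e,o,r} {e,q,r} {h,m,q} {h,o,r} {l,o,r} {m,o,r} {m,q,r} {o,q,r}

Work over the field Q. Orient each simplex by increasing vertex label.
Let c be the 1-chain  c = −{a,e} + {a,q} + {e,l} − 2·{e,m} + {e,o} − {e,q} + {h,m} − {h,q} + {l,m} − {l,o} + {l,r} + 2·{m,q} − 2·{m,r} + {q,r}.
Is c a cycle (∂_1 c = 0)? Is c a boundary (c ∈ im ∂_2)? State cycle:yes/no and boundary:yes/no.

n_0=8 n_1=26 n_2=16  [Q]
∂1: piv[ae,ah,al,am,ao,aq,ar] rk=7  ker:el,em,eo,eq,er,hl,hm,ho,hq,hr,lm,lo,lr,mo,mq,mr,oq,or,qr
∂2: piv[aem,aeq,amq,elm,elr,emo,emr,eor,eqr,hmq,hor,lor,oqr] rk=13  ker:emq,mor,mqr
∂1c = 0
c vs im∂2: reduces to 0 ⇒ boundary

cycle:yes boundary:yes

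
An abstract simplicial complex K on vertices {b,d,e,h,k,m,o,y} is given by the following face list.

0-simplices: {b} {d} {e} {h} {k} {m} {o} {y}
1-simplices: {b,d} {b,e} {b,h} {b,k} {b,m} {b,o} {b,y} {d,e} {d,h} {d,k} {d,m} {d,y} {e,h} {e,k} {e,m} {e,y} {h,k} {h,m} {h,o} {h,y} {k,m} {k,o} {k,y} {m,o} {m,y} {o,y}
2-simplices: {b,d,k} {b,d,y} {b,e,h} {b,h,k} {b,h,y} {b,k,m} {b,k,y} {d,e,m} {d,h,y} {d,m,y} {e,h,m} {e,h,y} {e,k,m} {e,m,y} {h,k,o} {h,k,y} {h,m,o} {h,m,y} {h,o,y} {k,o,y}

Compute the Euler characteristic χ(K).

χ(K)=2

n_0=8 n_1=26 n_2=20
χ=+8−26+20=2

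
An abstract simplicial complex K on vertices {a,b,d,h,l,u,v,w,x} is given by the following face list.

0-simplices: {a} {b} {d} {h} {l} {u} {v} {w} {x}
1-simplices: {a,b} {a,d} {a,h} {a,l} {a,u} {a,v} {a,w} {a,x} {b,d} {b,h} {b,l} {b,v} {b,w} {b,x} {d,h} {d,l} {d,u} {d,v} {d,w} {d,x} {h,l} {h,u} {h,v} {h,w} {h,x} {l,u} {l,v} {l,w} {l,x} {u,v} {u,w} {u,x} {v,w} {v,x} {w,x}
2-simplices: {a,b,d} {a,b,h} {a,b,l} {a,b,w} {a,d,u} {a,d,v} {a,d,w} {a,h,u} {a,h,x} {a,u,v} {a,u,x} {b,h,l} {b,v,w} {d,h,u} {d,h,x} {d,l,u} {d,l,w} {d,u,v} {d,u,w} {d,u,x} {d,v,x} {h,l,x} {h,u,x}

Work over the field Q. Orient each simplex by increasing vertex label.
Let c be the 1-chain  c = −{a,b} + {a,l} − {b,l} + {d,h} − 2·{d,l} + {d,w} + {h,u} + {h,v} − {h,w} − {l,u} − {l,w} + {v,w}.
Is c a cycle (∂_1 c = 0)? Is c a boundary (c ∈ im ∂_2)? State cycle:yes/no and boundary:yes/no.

cycle:yes boundary:no

n_0=9 n_1=35 n_2=23  [Q]
∂1: piv[ab,ad,ah,al,au,av,aw,ax] rk=8  ker:bd,bh,bl,bv,bw,bx,dh,dl,du,dv,dw,dx,hl,hu,hv,hw,hx,lu,lv,lw,lx,uv,uw,ux,vw,vx,wx
∂2: piv[abd,abh,abl,abw,adu,adv,adw,ahu,ahx,auv,aux,bhl,bvw,dhu,dhx,dlu,dlw,duw,dvx,hlx] rk=20  ker:duv,dux,hux
∂1c = 0
c vs im∂2: residual ≠ 0 ⇒ not boundary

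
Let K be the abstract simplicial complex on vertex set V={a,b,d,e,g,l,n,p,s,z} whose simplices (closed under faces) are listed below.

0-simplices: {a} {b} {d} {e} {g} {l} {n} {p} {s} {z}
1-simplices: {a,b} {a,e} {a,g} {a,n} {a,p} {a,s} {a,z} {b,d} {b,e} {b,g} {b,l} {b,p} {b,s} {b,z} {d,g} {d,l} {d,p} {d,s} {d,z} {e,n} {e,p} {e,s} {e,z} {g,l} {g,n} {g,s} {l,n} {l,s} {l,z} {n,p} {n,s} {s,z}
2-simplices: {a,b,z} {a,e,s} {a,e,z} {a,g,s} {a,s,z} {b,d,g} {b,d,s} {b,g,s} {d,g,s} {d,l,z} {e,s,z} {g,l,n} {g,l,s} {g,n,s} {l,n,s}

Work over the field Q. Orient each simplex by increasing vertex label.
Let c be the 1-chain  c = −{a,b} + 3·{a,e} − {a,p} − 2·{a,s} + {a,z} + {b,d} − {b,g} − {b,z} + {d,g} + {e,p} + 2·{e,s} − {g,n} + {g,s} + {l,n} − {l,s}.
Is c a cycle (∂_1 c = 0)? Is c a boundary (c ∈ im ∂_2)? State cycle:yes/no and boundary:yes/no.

cycle:yes boundary:no

n_0=10 n_1=32 n_2=15  [Q]
∂1: piv[ab,ae,ag,an,ap,as,az,bd,bl] rk=9  ker:be,bg,bp,bs,bz,dg,dl,dp,ds,dz,en,ep,es,ez,gl,gn,gs,ln,ls,lz,np,ns,sz
∂2: piv[abz,aes,aez,ags,asz,bdg,bds,bgs,dlz,gln,gls,gns] rk=12  ker:dgs,esz,lns
∂1c = 0
c vs im∂2: residual ≠ 0 ⇒ not boundary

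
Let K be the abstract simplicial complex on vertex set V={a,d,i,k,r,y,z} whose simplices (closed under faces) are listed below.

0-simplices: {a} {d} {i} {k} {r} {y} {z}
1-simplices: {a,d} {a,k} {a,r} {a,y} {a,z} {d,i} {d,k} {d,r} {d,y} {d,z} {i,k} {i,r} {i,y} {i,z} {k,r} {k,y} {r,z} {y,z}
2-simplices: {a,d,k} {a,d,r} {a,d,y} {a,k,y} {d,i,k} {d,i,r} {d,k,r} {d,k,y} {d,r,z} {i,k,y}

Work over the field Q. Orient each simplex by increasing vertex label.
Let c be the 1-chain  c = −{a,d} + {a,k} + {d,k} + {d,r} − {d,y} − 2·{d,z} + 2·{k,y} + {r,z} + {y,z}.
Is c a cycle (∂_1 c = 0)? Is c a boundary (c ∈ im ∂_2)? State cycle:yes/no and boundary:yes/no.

cycle:yes boundary:no

n_0=7 n_1=18 n_2=10  [Q]
∂1: piv[ad,ak,ar,ay,az,di] rk=6  ker:dk,dr,dy,dz,ik,ir,iy,iz,kr,ky,rz,yz
∂2: piv[adk,adr,ady,aky,dik,dir,dkr,drz,iky] rk=9  ker:dky
∂1c = 0
c vs im∂2: residual ≠ 0 ⇒ not boundary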